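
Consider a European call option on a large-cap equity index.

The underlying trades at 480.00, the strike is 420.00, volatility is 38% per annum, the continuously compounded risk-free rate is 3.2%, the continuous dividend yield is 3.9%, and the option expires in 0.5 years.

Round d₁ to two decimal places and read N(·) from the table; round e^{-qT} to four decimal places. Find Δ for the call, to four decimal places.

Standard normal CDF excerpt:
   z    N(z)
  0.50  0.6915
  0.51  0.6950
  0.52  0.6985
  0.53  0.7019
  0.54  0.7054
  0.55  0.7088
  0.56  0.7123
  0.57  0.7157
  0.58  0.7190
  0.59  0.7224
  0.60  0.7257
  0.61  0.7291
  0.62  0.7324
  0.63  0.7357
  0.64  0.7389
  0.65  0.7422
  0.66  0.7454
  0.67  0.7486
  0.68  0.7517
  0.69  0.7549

σ√T = 0.38 × 0.7071 = 0.2687
d₁ = [ln(480/420) + (0.032 − 0.039 + 0.38²/2)·0.5] / 0.2687 = [0.1335 + 0.0326] / 0.2687 = 0.6183 which rounds to 0.62
N(d₁) = N(0.62) = 0.7324
Δ_call = exp(−qT)·N(d₁) = 0.9807·0.7324 = 0.7183

0.7183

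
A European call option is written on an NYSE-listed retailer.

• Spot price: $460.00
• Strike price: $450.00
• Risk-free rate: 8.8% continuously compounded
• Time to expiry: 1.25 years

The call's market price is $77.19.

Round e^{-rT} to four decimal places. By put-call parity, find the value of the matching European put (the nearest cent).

exp(−rT) = exp(−0.088·1.25) = 0.8958
Put-call parity: C − P = S − K·e^(−rT) = 460 − 450·0.8958 = 460 − 403.1100 = 56.8900
P = C − (C − P) = 77.19 − (56.8900) = 20.3000

$20.30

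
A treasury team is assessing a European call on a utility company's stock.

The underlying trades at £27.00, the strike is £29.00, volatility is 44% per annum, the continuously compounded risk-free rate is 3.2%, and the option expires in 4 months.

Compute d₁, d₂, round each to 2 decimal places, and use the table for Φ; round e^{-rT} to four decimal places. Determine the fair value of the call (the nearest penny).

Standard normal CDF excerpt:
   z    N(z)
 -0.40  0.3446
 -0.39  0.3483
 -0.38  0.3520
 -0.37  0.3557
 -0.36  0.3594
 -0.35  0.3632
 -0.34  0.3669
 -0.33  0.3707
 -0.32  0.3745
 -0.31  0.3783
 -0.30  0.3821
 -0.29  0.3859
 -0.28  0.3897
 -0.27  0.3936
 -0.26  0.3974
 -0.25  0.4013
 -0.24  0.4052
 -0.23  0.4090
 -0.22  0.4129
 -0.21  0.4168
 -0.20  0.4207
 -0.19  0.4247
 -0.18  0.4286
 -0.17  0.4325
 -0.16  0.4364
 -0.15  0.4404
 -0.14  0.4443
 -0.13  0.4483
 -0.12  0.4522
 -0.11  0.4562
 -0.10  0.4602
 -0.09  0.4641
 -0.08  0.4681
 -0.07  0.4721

£2.11

T = 0.3333;  σ√T = 0.2540
d₁ = [ln(27/29) + (0.032 + 0.44²/2)·0.3333] / 0.2540 = [-0.0715 + 0.0429] / 0.2540 = -0.1123 which rounds to -0.11
d₂ = d₁ − σ√T = -0.1123 − 0.2540 = -0.3663 which rounds to -0.37
exp(−rT) = exp(−0.032·0.3333) = 0.9894
C = 27·N(-0.11) − 29·0.9894·N(-0.37) = 27·0.4562 − 29·0.9894·0.3557 = 12.3174 − 10.2060 = 2.1114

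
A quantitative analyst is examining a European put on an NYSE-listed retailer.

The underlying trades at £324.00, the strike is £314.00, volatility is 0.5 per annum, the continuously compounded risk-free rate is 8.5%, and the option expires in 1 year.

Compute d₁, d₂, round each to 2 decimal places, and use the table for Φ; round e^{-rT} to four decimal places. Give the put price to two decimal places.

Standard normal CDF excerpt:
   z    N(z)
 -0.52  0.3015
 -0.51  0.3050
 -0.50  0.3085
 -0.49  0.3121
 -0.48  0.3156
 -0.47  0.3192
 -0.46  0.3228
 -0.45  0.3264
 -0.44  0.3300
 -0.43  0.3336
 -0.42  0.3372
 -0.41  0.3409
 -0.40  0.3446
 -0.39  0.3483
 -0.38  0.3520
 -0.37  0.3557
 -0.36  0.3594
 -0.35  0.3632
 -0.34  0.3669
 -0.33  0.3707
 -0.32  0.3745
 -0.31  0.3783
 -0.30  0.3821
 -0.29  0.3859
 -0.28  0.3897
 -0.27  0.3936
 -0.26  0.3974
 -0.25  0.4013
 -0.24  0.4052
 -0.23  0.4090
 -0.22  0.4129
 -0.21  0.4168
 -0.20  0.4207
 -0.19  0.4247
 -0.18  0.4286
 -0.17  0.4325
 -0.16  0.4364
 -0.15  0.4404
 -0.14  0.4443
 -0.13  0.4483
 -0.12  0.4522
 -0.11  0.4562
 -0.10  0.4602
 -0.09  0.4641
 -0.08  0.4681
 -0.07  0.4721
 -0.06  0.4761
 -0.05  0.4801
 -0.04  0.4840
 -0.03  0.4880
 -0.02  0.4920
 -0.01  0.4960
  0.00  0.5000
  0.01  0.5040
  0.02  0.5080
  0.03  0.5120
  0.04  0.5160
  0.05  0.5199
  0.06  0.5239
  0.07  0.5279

σ√T = 0.5·√1 = 0.5000
ln(S/K) + (r + σ²/2)T = ln(324/314) + (0.085 + 0.5²/2)·1 = 0.0314 + 0.2100 = 0.2414
d₁ = 0.2414 / 0.5000 = 0.4827 ⇒ 0.48
d₂ = d₁ − σ√T = 0.4827 − 0.5000 = -0.0173 ⇒ -0.02
e^(−rT) = e^(−0.085·1) = 0.9185
N(−d₂) = N(0.02) = 0.5080;  N(−d₁) = N(-0.48) = 0.3156
P = 314·0.9185·0.5080 − 324·0.3156 = 146.5118 − 102.2544 = 44.2574

£44.26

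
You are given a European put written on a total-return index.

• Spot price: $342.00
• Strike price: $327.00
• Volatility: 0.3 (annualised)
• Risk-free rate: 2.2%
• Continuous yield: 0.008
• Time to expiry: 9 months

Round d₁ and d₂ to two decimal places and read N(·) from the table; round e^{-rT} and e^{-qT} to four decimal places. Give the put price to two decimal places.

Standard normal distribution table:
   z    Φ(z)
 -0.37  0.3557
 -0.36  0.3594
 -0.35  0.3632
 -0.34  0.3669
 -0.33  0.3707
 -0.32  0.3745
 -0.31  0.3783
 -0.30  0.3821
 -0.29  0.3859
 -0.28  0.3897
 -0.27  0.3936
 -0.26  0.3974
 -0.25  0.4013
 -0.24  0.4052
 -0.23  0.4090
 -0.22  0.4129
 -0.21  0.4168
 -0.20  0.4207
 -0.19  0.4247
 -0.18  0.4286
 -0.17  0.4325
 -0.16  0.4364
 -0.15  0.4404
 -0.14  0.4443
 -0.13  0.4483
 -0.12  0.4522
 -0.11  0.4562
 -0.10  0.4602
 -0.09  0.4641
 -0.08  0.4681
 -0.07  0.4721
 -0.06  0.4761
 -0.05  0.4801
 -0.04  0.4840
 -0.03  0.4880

σ√T = 0.3 × 0.8660 = 0.2598
ln(S/K) + (r − q + σ²/2)T = ln(342/327) + (0.022 − 0.008 + 0.3²/2)·0.75 = 0.0449 + 0.0442 = 0.0891
d₁ = 0.0891 / 0.2598 = 0.3429 ≈ 0.34
d₂ = d₁ − σ√T = 0.3429 − 0.2598 = 0.0831 ≈ 0.08
exp(−qT) = exp(−0.008·0.75) = 0.9940;  exp(−rT) = exp(−0.022·0.75) = 0.9836
P = 327·0.9836·N(-0.08) − 342·0.9940·N(-0.34) = 327·0.9836·0.4681 − 342·0.9940·0.3669 = 150.5584 − 124.7269 = 25.8315

$25.83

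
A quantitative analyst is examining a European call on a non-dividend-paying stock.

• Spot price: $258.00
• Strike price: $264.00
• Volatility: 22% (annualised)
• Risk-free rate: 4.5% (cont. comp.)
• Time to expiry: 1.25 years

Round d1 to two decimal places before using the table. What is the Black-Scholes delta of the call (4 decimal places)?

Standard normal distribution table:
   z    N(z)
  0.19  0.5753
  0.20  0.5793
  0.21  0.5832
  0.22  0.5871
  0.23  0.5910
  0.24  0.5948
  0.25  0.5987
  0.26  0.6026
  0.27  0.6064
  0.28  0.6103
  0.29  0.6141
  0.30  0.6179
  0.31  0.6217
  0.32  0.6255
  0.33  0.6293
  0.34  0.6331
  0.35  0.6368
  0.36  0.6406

0.6026

σ√T = 0.22·√1.25 = 0.2460
d₁ = [ln(258/264) + (0.045 + 0.22²/2)·1.25] / 0.2460 = [-0.0230 + 0.0865] / 0.2460 = 0.2582 ⇒ 0.26
N(d₁) = N(0.26) = 0.6026
Δ_call = N(d₁) = 0.6026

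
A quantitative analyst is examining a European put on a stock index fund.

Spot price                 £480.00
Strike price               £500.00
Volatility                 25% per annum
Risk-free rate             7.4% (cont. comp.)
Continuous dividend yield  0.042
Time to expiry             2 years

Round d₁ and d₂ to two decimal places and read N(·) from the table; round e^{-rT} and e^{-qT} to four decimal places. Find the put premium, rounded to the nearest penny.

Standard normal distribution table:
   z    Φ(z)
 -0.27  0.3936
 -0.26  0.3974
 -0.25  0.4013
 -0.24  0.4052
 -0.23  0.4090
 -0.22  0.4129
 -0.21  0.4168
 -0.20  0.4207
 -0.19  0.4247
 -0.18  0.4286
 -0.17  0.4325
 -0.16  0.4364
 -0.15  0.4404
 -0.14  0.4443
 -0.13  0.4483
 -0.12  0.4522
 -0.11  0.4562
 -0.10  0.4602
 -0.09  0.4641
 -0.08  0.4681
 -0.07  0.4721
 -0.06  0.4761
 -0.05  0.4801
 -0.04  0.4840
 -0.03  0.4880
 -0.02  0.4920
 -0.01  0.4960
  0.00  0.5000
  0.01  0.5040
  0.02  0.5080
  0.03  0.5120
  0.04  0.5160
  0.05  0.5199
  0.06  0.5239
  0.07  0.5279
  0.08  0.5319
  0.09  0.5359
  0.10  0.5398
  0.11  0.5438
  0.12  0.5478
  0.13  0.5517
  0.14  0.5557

£55.67

σ√T = 0.25 × 1.4142 = 0.3536
d₁ = [ln(480/500) + (0.074 − 0.042 + 0.25²/2)·2] / 0.3536 = [-0.0408 + 0.1265] / 0.3536 = 0.2423 ⇒ 0.24
d₂ = d₁ − σ√T = 0.2423 − 0.3536 = -0.1112 ⇒ -0.11
exp(−qT) = exp(−0.042·2) = 0.9194;  exp(−rT) = exp(−0.074·2) = 0.8624
N(−d₂) = N(0.11) = 0.5438;  N(−d₁) = N(-0.24) = 0.4052
P = 500·0.8624·0.5438 − 480·0.9194·0.4052 = 234.4866 − 178.8196 = 55.6669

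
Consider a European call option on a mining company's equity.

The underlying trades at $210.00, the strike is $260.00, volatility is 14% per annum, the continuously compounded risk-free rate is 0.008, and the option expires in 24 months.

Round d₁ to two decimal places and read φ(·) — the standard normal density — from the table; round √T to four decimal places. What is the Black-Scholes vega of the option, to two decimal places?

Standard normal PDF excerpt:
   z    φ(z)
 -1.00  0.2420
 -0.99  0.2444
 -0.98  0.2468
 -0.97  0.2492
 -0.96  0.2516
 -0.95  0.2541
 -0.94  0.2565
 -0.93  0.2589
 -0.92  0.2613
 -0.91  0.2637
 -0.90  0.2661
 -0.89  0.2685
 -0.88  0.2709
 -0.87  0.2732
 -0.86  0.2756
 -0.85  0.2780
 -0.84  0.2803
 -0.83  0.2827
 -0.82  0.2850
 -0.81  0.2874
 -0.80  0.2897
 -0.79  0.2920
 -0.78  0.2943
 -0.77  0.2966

79.03

σ√T = 0.14 × 1.4142 = 0.1980
d₁ = [ln(210/260) + (0.008 + ½·0.14²)·2] / (σ√T) = (-0.2136 + 0.0356) / 0.1980 = -0.8989 → -0.90
√T = √2 = 1.4142
φ(d₁) = φ(-0.90) = 0.2661
vega = S·φ(d₁)·√T = 210·0.2661·1.4142 = 79.0269
(The put has the same vega.)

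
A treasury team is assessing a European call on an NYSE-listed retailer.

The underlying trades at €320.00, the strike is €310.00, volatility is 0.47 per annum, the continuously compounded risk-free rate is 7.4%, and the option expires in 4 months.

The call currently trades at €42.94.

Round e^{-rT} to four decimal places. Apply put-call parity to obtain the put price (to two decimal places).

€25.38

e^(−rT) = e^(−0.074·0.3333) = 0.9756
Put-call parity: C − P = S − K·e^(−rT) = 320 − 310·0.9756 = 320 − 302.4360 = 17.5640
P = C − (C − P) = 42.94 − (17.5640) = 25.3760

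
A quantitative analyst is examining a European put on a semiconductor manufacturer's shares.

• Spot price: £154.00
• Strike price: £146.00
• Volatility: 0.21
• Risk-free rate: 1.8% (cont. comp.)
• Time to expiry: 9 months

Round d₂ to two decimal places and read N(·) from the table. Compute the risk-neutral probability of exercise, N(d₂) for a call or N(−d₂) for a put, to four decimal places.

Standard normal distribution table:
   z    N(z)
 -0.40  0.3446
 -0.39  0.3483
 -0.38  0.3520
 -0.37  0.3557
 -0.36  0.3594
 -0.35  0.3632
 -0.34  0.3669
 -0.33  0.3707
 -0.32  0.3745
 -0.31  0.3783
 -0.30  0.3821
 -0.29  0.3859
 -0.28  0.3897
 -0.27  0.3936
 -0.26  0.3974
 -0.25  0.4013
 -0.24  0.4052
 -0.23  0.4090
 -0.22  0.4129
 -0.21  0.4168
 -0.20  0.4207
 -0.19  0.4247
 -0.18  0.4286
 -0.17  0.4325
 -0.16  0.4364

σ√T = 0.21 × 0.8660 = 0.1819
d₁ = [ln(154/146) + (0.018 + 0.21²/2)·0.75] / 0.1819 = [0.0533 + 0.0300] / 0.1819 = 0.4585 → 0.46
d₂ = d₁ − σ√T = 0.4585 − 0.1819 = 0.2766 → 0.28
Risk-neutral Pr[S_T < K] = N(−d₂) = N(-0.28) = 0.3897

0.3897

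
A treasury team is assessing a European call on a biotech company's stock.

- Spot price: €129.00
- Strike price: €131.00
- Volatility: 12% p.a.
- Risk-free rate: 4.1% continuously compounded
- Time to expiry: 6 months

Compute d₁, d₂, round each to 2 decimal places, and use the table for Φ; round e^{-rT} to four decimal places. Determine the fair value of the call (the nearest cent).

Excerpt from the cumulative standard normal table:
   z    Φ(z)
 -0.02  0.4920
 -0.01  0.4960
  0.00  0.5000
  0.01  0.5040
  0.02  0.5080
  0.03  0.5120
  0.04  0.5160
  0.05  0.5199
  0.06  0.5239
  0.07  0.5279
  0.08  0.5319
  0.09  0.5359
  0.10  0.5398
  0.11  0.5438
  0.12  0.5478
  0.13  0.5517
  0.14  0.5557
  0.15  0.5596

σ√T = 0.12·√0.5 = 0.0849
d₁ = [ln(129/131) + (0.041 + ½·0.12²)·0.5] / (σ√T) = (-0.0154 + 0.0241) / 0.0849 = 0.1027 ≈ 0.10
d₂ = 0.1027 − 0.0849 = 0.0179 ≈ 0.02
e^(−rT) = e^(−0.041·0.5) = 0.9797
N(d₁) = N(0.10) = 0.5398;  N(d₂) = N(0.02) = 0.5080
C = 129·0.5398 − 131·0.9797·0.5080 = 69.6342 − 65.1971 = 4.4371

€4.44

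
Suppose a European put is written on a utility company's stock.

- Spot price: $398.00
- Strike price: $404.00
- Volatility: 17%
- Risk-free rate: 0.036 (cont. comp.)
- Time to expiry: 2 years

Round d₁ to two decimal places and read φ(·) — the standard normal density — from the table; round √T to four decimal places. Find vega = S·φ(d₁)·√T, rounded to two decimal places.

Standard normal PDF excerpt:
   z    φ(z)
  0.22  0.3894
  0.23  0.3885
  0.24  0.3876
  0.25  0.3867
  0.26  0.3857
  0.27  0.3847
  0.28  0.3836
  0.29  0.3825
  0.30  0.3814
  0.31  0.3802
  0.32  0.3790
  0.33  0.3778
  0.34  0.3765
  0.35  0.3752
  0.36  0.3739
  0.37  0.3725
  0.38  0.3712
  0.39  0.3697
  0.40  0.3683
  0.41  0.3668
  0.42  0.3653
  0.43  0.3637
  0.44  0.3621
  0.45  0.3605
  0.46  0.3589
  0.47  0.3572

T = 2;  σ√T = 0.2404
d₁ = [ln(398/404) + (0.036 + 0.17²/2)·2] / 0.2404 = [-0.0150 + 0.1009] / 0.2404 = 0.3575 which rounds to 0.36
√T = √2 = 1.4142
φ(d₁) = φ(0.36) = 0.3739
vega = S·φ(d₁)·√T = 398·0.3739·1.4142 = 210.4502
(Vega is the same for a European call and put with the same parameters.)

210.45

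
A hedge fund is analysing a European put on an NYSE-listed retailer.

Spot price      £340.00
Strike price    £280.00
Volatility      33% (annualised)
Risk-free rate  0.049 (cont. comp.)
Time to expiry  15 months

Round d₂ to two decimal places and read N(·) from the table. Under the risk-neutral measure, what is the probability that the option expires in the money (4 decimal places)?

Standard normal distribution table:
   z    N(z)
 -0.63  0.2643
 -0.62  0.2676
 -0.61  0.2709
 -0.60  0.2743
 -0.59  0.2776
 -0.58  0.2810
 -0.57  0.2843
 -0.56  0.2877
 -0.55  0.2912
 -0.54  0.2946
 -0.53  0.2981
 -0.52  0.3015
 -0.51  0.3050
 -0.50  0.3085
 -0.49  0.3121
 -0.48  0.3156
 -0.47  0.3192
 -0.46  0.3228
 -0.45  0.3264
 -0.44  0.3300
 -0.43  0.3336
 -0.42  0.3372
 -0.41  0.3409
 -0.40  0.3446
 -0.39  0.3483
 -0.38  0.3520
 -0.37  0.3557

σ√T = 0.33·√1.25 = 0.3690
ln(S/K) + (r + σ²/2)T = ln(340/280) + (0.049 + 0.33²/2)·1.25 = 0.1942 + 0.1293 = 0.3235
d₁ = 0.3235 / 0.3690 = 0.8767 ⇒ 0.88
d₂ = d₁ − σ√T = 0.8767 − 0.3690 = 0.5078 ⇒ 0.51
Pr(exercise) under Q = N(−d₂) = N(-0.51) = 0.3050

0.3050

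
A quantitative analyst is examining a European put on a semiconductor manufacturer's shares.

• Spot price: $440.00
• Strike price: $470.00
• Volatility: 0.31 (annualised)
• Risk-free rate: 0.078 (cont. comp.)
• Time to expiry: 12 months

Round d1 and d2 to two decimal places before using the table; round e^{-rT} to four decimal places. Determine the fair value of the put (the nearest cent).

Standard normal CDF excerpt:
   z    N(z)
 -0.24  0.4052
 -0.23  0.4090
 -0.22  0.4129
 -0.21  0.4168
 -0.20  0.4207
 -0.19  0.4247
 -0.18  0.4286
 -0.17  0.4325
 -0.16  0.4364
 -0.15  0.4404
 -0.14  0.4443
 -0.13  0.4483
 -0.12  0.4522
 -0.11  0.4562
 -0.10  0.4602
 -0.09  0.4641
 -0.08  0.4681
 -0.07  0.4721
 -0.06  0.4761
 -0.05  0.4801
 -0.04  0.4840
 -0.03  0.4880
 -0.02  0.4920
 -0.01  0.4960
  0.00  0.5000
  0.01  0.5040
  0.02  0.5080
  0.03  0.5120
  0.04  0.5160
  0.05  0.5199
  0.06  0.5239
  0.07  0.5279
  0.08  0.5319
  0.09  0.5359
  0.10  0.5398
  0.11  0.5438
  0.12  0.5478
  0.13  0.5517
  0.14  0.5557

σ√T = 0.31 × 1.0000 = 0.3100
d₁ = [ln(440/470) + (0.078 + 0.31²/2)·1] / 0.3100 = [-0.0660 + 0.1260] / 0.3100 = 0.1938 ⇒ 0.19
d₂ = d₁ − σ√T = 0.1938 − 0.3100 = -0.1162 ⇒ -0.12
exp(−rT) = exp(−0.078·1) = 0.9250
P = 470·0.9250·N(0.12) − 440·N(-0.19) = 470·0.9250·0.5478 − 440·0.4247 = 238.1560 − 186.8680 = 51.2880

$51.29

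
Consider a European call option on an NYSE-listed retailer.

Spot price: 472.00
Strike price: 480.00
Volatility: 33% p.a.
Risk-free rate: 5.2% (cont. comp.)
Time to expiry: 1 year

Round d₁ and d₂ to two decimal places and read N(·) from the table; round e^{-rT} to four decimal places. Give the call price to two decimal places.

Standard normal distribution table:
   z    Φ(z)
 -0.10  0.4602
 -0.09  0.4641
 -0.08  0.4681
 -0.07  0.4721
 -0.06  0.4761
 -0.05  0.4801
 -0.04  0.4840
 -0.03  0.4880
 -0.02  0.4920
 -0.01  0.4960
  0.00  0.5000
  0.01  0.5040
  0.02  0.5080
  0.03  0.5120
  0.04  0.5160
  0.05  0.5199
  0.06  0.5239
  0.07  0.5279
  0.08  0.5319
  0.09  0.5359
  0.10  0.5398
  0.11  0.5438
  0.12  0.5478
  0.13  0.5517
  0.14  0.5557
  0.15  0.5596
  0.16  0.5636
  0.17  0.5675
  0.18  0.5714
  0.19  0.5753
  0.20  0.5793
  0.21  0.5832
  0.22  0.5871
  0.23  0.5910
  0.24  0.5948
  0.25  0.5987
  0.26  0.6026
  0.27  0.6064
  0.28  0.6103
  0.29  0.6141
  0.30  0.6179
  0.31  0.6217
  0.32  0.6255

σ√T = 0.33·√1 = 0.3300
d₁ = [ln(472/480) + (0.052 + ½·0.33²)·1] / (σ√T) = (-0.0168 + 0.1065) / 0.3300 = 0.2716 → 0.27
d₂ = 0.2716 − 0.3300 = -0.0584 → -0.06
e^(−rT) = e^(−0.052·1) = 0.9493
N(d₁) = N(0.27) = 0.6064;  N(d₂) = N(-0.06) = 0.4761
C = 472·0.6064 − 480·0.9493·0.4761 = 286.2208 − 216.9416 = 69.2792

69.28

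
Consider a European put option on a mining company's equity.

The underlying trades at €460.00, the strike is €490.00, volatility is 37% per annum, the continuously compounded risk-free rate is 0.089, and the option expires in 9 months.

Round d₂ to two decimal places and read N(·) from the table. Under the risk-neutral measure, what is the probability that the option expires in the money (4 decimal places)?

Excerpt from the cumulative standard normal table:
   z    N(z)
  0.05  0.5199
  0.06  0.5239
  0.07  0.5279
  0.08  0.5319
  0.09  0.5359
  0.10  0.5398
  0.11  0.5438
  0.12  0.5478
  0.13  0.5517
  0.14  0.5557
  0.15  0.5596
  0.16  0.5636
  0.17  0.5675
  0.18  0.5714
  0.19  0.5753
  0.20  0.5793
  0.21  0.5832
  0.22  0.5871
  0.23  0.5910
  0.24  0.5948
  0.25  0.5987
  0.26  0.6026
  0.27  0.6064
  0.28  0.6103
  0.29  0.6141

σ√T = 0.37 × 0.8660 = 0.3204
d₁ = [ln(460/490) + (0.089 + ½·0.37²)·0.75] / (σ√T) = (-0.0632 + 0.1181) / 0.3204 = 0.1714 ⇒ 0.17
d₂ = 0.1714 − 0.3204 = -0.1491 ⇒ -0.15
Risk-neutral Pr[S_T < K] = N(−d₂) = N(0.15) = 0.5596

0.5596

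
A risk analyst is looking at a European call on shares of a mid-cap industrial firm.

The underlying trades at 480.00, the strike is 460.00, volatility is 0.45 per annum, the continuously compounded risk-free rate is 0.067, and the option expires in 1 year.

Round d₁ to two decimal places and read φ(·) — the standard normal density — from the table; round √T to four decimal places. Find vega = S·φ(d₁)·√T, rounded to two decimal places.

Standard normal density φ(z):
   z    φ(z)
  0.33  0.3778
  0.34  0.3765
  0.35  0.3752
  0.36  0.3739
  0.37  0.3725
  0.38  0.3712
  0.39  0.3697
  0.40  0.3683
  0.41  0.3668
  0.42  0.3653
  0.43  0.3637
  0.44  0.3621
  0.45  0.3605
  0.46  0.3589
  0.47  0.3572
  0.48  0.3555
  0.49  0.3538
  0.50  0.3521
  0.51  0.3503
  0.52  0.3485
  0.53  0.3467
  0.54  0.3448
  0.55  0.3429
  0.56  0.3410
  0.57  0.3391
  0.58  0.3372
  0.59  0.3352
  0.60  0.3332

σ√T = 0.45 × 1.0000 = 0.4500
d₁ = [ln(480/460) + (0.067 + 0.45²/2)·1] / 0.4500 = [0.0426 + 0.1683] / 0.4500 = 0.4685 ≈ 0.47
√T = √1 = 1.0000
φ(d₁) = φ(0.47) = 0.3572
vega = S·φ(d₁)·√T = 480·0.3572·1.0000 = 171.4560

171.46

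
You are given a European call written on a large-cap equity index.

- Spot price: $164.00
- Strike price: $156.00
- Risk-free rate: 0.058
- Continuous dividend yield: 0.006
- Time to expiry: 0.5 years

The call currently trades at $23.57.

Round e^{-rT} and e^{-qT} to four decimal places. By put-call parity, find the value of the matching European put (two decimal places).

$11.60

e^(−qT) = e^(−0.006·0.5) = 0.9970;  e^(−rT) = e^(−0.058·0.5) = 0.9714
Put-call parity: C − P = S·e^(−qT) − K·e^(−rT) = 164·0.9970 − 156·0.9714 = 163.5080 − 151.5384 = 11.9696
P = C − (C − P) = 23.57 − (11.9696) = 11.6004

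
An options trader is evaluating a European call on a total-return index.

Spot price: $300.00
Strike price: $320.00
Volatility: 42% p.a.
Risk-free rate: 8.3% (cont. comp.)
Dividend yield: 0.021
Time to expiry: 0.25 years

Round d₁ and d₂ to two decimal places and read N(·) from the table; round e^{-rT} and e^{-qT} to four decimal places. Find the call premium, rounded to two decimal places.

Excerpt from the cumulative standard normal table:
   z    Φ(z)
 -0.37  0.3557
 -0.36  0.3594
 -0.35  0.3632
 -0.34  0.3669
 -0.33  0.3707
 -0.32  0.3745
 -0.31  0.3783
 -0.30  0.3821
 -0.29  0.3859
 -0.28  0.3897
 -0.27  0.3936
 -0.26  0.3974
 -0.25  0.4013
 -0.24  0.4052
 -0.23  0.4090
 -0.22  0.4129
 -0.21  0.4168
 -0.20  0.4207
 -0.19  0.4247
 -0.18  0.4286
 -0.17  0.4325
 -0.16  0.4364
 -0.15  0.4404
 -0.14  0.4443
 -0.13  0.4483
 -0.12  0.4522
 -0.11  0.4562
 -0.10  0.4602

σ√T = 0.42 × 0.5000 = 0.2100
d₁ = [ln(300/320) + (0.083 − 0.021 + ½·0.42²)·0.25] / (σ√T) = (-0.0645 + 0.0376) / 0.2100 = -0.1285 ⇒ -0.13
d₂ = -0.1285 − 0.2100 = -0.3385 ⇒ -0.34
exp(−qT) = exp(−0.021·0.25) = 0.9948;  exp(−rT) = exp(−0.083·0.25) = 0.9795
N(d₁) = N(-0.13) = 0.4483;  N(d₂) = N(-0.34) = 0.3669
C = 300·0.9948·0.4483 − 320·0.9795·0.3669 = 133.7907 − 115.0011 = 18.7895

$18.79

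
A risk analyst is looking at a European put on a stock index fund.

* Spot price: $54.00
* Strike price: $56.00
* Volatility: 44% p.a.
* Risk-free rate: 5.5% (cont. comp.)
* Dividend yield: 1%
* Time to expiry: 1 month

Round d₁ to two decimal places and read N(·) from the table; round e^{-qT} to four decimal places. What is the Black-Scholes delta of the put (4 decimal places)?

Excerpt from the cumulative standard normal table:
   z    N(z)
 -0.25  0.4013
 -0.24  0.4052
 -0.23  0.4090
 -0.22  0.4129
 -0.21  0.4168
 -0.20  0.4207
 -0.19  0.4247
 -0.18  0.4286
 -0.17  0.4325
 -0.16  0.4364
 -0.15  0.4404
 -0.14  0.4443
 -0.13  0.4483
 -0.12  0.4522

-0.5748

σ√T = 0.44·√0.08333 = 0.1270
d₁ = [ln(54/56) + (0.055 − 0.01 + 0.44²/2)·0.08333] / 0.1270 = [-0.0364 + 0.0118] / 0.1270 = -0.1933 ⇒ -0.19
N(d₁) = N(-0.19) = 0.4247
Δ_put = e^(−qT)·(N(d₁) − 1) = 0.9992·(0.4247 − 1) = -0.5748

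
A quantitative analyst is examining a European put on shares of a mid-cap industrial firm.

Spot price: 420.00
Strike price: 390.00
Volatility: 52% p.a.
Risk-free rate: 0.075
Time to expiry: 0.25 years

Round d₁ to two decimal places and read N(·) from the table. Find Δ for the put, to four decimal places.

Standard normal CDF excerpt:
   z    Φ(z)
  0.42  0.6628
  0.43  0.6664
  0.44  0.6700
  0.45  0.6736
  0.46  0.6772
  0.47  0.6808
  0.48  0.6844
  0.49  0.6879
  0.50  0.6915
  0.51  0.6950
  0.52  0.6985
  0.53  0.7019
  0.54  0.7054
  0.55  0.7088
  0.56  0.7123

σ√T = 0.52 × 0.5000 = 0.2600
d₁ = [ln(420/390) + (0.075 + 0.52²/2)·0.25] / 0.2600 = [0.0741 + 0.0525] / 0.2600 = 0.4871 → 0.49
N(d₁) = N(0.49) = 0.6879
Δ_put = N(d₁) − 1 = 0.6879 − 1 = -0.3121

-0.3121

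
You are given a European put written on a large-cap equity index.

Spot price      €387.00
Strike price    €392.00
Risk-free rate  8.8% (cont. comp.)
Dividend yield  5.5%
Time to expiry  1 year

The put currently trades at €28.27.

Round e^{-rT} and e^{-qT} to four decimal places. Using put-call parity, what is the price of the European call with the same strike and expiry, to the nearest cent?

€35.57

e^(−qT) = e^(−0.055·1) = 0.9465;  e^(−rT) = e^(−0.088·1) = 0.9158
Put-call parity: C − P = S·e^(−qT) − K·e^(−rT) = 387·0.9465 − 392·0.9158 = 366.2955 − 358.9936 = 7.3019
C = P + (C − P) = 28.27 + (7.3019) = 35.5719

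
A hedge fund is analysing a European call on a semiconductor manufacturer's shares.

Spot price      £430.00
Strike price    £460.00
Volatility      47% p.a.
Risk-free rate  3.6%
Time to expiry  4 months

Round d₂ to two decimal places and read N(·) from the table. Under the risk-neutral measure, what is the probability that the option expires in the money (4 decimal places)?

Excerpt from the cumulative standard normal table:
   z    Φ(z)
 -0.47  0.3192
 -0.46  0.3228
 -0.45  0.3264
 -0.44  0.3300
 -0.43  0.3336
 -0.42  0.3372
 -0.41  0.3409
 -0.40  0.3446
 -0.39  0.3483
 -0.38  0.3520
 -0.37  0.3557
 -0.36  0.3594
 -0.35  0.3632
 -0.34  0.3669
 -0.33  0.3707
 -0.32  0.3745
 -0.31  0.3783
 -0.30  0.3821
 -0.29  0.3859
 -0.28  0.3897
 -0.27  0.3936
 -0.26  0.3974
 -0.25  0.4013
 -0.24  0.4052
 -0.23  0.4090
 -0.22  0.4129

0.3669

T = 0.3333;  σ√T = 0.2714
d₁ = [ln(430/460) + (0.036 + ½·0.47²)·0.3333] / (σ√T) = (-0.0674 + 0.0488) / 0.2714 = -0.0686 ≈ -0.07
d₂ = -0.0686 − 0.2714 = -0.3400 ≈ -0.34
Pr(exercise) under Q = N(d₂) = 0.3669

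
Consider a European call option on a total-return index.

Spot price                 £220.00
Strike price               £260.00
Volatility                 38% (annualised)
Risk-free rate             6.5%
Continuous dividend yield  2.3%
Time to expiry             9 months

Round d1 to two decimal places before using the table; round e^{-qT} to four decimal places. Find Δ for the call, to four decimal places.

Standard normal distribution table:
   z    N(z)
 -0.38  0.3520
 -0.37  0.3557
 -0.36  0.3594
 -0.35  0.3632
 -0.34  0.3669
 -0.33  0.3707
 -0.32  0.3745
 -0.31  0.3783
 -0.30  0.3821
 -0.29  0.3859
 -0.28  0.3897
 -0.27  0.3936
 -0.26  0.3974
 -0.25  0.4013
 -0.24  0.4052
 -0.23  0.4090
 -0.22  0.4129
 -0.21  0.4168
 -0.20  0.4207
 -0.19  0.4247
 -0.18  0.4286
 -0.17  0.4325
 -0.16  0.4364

T = 0.75;  σ√T = 0.3291
d₁ = [ln(220/260) + (0.065 − 0.023 + 0.38²/2)·0.75] / 0.3291 = [-0.1671 + 0.0857] / 0.3291 = -0.2474 ≈ -0.25
N(d₁) = N(-0.25) = 0.4013
Δ_call = e^(−qT)·N(d₁) = 0.9829·0.4013 = 0.3944

0.3944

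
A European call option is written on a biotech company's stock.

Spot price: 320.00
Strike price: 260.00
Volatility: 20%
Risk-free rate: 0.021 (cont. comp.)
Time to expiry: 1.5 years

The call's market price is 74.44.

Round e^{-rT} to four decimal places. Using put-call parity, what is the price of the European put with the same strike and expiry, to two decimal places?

exp(−rT) = exp(−0.021·1.5) = 0.9690
Put-call parity: C − P = S − K·e^(−rT) = 320 − 260·0.9690 = 320 − 251.9400 = 68.0600
P = C − (C − P) = 74.44 − (68.0600) = 6.3800

6.38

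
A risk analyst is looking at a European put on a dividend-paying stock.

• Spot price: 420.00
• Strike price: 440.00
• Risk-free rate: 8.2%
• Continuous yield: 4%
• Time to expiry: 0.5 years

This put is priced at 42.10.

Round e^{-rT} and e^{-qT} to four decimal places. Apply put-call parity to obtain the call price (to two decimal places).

31.47

e^(−qT) = e^(−0.04·0.5) = 0.9802;  e^(−rT) = e^(−0.082·0.5) = 0.9598
Put-call parity: C − P = S·e^(−qT) − K·e^(−rT) = 420·0.9802 − 440·0.9598 = 411.6840 − 422.3120 = -10.6280
C = P + (C − P) = 42.10 + (-10.6280) = 31.4720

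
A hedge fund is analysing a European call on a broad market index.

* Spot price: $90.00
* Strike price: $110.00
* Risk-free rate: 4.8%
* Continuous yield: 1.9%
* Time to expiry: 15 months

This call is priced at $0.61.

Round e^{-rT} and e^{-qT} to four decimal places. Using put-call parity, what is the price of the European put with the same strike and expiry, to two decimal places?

$16.32

e^(−qT) = e^(−0.019·1.25) = 0.9765;  e^(−rT) = e^(−0.048·1.25) = 0.9418
Put-call parity: C − P = S·e^(−qT) − K·e^(−rT) = 90·0.9765 − 110·0.9418 = 87.8850 − 103.5980 = -15.7130
P = C − (C − P) = 0.61 − (-15.7130) = 16.3230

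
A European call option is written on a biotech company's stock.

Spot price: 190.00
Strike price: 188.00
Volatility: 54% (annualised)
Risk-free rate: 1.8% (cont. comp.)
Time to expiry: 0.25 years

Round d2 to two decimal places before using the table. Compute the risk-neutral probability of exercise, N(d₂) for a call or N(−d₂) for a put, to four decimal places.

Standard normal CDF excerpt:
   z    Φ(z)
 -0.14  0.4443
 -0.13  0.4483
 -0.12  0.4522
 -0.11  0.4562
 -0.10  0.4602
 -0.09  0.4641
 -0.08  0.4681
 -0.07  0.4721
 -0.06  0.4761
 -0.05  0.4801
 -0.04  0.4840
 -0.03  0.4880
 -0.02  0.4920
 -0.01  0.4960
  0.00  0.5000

0.4681

σ√T = 0.54·√0.25 = 0.2700
d₁ = [ln(190/188) + (0.018 + 0.54²/2)·0.25] / 0.2700 = [0.0106 + 0.0410] / 0.2700 = 0.1909 ⇒ 0.19
d₂ = d₁ − σ√T = 0.1909 − 0.2700 = -0.0791 ⇒ -0.08
Pr(exercise) under Q = N(d₂) = 0.4681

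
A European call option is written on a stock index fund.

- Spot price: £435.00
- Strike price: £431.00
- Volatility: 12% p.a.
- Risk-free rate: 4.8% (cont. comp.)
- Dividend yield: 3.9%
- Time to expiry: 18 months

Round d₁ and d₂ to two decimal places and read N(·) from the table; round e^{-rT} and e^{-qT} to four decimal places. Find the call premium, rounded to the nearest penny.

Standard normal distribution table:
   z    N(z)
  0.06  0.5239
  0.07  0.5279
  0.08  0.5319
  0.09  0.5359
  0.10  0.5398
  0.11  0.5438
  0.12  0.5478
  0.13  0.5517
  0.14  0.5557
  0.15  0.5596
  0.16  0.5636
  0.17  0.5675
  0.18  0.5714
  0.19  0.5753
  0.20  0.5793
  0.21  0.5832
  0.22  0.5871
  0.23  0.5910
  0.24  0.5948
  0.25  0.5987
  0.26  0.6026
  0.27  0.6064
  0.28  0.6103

£29.17

σ√T = 0.12·√1.5 = 0.1470
d₁ = [ln(435/431) + (0.048 − 0.039 + 0.12²/2)·1.5] / 0.1470 = [0.0092 + 0.0243] / 0.1470 = 0.2282 ≈ 0.23
d₂ = d₁ − σ√T = 0.2282 − 0.1470 = 0.0812 ≈ 0.08
exp(−qT) = exp(−0.039·1.5) = 0.9432;  exp(−rT) = exp(−0.048·1.5) = 0.9305
N(d₁) = N(0.23) = 0.5910;  N(d₂) = N(0.08) = 0.5319
C = 435·0.9432·0.5910 − 431·0.9305·0.5319 = 242.4826 − 213.3161 = 29.1665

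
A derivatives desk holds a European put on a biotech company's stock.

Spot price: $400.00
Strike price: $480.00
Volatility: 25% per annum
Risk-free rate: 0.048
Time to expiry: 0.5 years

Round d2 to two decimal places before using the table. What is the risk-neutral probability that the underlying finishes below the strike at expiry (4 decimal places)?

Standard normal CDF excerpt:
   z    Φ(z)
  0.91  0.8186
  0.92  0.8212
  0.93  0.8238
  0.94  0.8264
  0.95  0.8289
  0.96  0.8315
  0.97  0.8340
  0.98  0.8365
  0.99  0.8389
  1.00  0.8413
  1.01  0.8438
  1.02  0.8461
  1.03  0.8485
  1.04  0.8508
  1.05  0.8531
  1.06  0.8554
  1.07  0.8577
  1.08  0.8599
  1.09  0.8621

0.8365

T = 0.5;  σ√T = 0.1768
ln(S/K) + (r + σ²/2)T = ln(400/480) + (0.048 + 0.25²/2)·0.5 = -0.1823 + 0.0396 = -0.1427
d₁ = -0.1427 / 0.1768 = -0.8072 ≈ -0.81
d₂ = d₁ − σ√T = -0.8072 − 0.1768 = -0.9840 ≈ -0.98
Risk-neutral Pr[S_T < K] = N(−d₂) = N(0.98) = 0.8365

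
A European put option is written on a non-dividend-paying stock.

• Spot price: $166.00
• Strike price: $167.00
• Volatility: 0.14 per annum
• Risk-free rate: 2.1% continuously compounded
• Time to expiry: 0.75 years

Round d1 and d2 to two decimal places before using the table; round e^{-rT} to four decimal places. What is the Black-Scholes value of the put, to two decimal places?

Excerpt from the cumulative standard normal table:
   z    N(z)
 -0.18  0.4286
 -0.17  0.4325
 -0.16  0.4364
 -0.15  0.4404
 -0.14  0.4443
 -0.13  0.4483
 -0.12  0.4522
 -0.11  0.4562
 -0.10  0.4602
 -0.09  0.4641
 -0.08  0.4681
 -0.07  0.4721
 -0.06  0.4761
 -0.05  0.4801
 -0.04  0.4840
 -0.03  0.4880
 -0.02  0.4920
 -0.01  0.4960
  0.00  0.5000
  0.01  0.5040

$7.13

σ√T = 0.14·√0.75 = 0.1212
d₁ = [ln(166/167) + (0.021 + ½·0.14²)·0.75] / (σ√T) = (-0.0060 + 0.0231) / 0.1212 = 0.1410 which rounds to 0.14
d₂ = 0.1410 − 0.1212 = 0.0197 which rounds to 0.02
exp(−rT) = exp(−0.021·0.75) = 0.9844
N(−d₂) = N(-0.02) = 0.4920;  N(−d₁) = N(-0.14) = 0.4443
P = 167·0.9844·0.4920 − 166·0.4443 = 80.8822 − 73.7538 = 7.1284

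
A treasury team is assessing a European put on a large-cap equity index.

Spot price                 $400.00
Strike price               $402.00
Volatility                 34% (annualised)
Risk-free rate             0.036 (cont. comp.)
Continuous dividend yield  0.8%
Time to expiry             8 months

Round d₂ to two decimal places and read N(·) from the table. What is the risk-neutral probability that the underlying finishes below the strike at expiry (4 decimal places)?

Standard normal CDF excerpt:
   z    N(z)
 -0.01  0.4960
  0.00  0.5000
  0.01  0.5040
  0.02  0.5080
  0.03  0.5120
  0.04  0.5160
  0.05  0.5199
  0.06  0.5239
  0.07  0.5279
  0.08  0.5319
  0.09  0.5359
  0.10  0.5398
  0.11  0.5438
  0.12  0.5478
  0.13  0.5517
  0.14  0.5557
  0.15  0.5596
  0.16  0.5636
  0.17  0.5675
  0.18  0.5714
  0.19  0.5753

0.5359

T = 0.6667;  σ√T = 0.2776
d₁ = [ln(400/402) + (0.036 − 0.008 + ½·0.34²)·0.6667] / (σ√T) = (-0.0050 + 0.0572) / 0.2776 = 0.1881 → 0.19
d₂ = 0.1881 − 0.2776 = -0.0895 → -0.09
Risk-neutral Pr[S_T < K] = N(−d₂) = N(0.09) = 0.5359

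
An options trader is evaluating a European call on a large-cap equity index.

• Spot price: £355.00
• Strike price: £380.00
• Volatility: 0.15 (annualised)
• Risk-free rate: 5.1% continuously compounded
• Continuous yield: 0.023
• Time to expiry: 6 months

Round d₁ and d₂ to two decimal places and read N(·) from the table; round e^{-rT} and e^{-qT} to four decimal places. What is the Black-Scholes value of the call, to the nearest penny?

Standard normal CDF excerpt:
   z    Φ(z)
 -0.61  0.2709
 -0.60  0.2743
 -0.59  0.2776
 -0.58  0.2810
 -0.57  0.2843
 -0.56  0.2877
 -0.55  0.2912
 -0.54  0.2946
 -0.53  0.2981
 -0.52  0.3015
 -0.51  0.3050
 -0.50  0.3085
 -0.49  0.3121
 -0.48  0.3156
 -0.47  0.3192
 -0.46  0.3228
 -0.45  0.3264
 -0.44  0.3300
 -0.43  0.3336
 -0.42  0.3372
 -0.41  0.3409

σ√T = 0.15·√0.5 = 0.1061
d₁ = [ln(355/380) + (0.051 − 0.023 + 0.15²/2)·0.5] / 0.1061 = [-0.0681 + 0.0196] / 0.1061 = -0.4566 which rounds to -0.46
d₂ = d₁ − σ√T = -0.4566 − 0.1061 = -0.5627 which rounds to -0.56
exp(−qT) = exp(−0.023·0.5) = 0.9886;  exp(−rT) = exp(−0.051·0.5) = 0.9748
N(d₁) = N(-0.46) = 0.3228;  N(d₂) = N(-0.56) = 0.2877
C = 355·0.9886·0.3228 − 380·0.9748·0.2877 = 113.2876 − 106.5710 = 6.7166

£6.72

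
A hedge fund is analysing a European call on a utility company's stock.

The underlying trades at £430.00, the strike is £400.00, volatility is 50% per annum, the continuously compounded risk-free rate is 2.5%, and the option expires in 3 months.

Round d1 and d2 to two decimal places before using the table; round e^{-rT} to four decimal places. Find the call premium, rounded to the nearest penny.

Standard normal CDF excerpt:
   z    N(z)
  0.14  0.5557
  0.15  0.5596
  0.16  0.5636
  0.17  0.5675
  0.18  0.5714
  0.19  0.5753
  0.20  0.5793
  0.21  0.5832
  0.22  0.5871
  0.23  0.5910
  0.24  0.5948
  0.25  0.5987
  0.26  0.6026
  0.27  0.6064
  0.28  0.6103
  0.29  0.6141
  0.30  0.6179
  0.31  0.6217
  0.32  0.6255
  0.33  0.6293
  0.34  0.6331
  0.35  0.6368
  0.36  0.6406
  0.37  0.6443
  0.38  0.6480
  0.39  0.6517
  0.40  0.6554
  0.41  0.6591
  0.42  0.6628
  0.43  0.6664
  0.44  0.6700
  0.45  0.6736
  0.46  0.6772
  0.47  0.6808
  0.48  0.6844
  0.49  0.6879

T = 0.25;  σ√T = 0.2500
ln(S/K) + (r + σ²/2)T = ln(430/400) + (0.025 + 0.5²/2)·0.25 = 0.0723 + 0.0375 = 0.1098
d₁ = 0.1098 / 0.2500 = 0.4393 → 0.44
d₂ = d₁ − σ√T = 0.4393 − 0.2500 = 0.1893 → 0.19
exp(−rT) = exp(−0.025·0.25) = 0.9938
N(d₁) = N(0.44) = 0.6700;  N(d₂) = N(0.19) = 0.5753
C = 430·0.6700 − 400·0.9938·0.5753 = 288.1000 − 228.6933 = 59.4067

£59.41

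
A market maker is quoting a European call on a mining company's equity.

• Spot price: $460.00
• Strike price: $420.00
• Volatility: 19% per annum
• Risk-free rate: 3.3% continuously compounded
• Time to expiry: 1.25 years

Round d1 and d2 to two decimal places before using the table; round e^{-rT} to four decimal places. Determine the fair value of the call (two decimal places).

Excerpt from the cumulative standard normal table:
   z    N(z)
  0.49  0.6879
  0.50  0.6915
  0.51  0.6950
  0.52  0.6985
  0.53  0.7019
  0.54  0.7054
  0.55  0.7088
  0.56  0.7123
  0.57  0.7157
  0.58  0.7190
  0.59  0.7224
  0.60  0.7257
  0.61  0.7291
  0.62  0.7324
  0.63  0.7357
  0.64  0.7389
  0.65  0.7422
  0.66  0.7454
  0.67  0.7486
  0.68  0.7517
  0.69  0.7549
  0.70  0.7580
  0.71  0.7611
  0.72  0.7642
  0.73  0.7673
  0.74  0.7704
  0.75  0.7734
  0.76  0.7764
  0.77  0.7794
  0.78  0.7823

$71.44

σ√T = 0.19·√1.25 = 0.2124
d₁ = [ln(460/420) + (0.033 + ½·0.19²)·1.25] / (σ√T) = (0.0910 + 0.0638) / 0.2124 = 0.7286 ≈ 0.73
d₂ = 0.7286 − 0.2124 = 0.5162 ≈ 0.52
e^(−rT) = e^(−0.033·1.25) = 0.9596
C = 460·N(0.73) − 420·0.9596·N(0.52) = 460·0.7673 − 420·0.9596·0.6985 = 352.9580 − 281.5179 = 71.4401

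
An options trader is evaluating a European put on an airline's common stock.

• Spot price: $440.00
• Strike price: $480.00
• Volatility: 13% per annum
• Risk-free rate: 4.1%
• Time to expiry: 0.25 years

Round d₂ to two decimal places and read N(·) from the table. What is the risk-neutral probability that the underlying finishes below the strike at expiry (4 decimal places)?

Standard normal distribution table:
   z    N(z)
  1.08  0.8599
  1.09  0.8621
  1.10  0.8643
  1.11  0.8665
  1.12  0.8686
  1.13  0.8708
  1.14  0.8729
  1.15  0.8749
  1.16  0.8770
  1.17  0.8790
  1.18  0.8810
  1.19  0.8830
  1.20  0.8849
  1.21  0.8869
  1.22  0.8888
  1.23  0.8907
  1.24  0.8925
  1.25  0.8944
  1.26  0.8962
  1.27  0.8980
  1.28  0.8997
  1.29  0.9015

0.8869

σ√T = 0.13·√0.25 = 0.0650
d₁ = [ln(440/480) + (0.041 + 0.13²/2)·0.25] / 0.0650 = [-0.0870 + 0.0124] / 0.0650 = -1.1484 → -1.15
d₂ = d₁ − σ√T = -1.1484 − 0.0650 = -1.2134 → -1.21
Risk-neutral Pr[S_T < K] = N(−d₂) = N(1.21) = 0.8869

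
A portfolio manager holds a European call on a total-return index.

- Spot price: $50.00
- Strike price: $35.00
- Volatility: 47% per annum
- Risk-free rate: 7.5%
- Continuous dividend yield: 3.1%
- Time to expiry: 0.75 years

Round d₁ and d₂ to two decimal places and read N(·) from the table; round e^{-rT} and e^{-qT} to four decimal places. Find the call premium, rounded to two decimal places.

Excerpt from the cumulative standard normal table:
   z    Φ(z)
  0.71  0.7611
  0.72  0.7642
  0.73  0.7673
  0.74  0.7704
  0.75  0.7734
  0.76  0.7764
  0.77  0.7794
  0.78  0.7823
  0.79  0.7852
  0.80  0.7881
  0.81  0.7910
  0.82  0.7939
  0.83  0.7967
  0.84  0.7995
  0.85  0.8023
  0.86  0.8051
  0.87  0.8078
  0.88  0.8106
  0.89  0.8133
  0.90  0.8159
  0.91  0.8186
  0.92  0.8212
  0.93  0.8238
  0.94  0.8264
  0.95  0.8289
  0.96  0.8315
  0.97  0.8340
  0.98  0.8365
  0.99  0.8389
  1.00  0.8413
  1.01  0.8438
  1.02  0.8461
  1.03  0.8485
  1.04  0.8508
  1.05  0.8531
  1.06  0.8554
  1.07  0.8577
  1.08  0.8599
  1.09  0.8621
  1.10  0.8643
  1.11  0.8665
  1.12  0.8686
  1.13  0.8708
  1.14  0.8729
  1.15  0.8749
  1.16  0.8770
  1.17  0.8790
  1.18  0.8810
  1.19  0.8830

σ√T = 0.47 × 0.8660 = 0.4070
ln(S/K) + (r − q + σ²/2)T = ln(50/35) + (0.075 − 0.031 + 0.47²/2)·0.75 = 0.3567 + 0.1158 = 0.4725
d₁ = 0.4725 / 0.4070 = 1.1609 → 1.16
d₂ = d₁ − σ√T = 1.1609 − 0.4070 = 0.7538 → 0.75
e^(−qT) = e^(−0.031·0.75) = 0.9770;  e^(−rT) = e^(−0.075·0.75) = 0.9453
N(d₁) = N(1.16) = 0.8770;  N(d₂) = N(0.75) = 0.7734
C = 50·0.9770·0.8770 − 35·0.9453·0.7734 = 42.8415 − 25.5883 = 17.2531

$17.25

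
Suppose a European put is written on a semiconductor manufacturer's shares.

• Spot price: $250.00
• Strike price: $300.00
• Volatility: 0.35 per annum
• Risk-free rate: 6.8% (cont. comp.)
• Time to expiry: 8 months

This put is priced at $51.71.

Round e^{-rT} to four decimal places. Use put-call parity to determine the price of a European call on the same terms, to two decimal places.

exp(−rT) = exp(−0.068·0.6667) = 0.9557
Put-call parity: C − P = S − K·e^(−rT) = 250 − 300·0.9557 = 250 − 286.7100 = -36.7100
C = P + (C − P) = 51.71 + (-36.7100) = 15.0000

$15.00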